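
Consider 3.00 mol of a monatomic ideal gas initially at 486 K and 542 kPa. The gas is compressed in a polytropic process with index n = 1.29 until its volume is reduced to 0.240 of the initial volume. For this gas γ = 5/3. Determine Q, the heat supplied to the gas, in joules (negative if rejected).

-12100 J

V₁ = nRT₁/P₁ = 3.00×8.314×486/542 = 22.4 L.
Polytropic n=1.29: T₂ = T₁(V₁/V₂)^(n−1) = 486×(4.17)^0.29 = 735 K; P₂ = P₁(V₁/V₂)^n = 3420 kPa.
W = (P₁V₁−P₂V₂)/(n−1) = (542×22.4−3420×5.37)/0.29 = -21400 J.
ΔU = nCvΔT = 3.00×12.5×(735−486) = 9320 J.
Q = ΔU + W = -12100 J.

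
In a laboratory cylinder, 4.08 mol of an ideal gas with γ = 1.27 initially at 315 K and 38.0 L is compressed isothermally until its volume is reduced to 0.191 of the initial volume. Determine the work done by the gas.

-17700 J

P₁ = nRT₁/V₁ = 4.08×8.314×315/38.0 = 281 kPa.
Isothermal: T stays 315 K; PV = const ⇒ V₂ = 7.26 L, P₂ = 1470 kPa.
W = nRT ln(V₂/V₁) = 4.08×8.314×315×ln(0.191) = -17700 J.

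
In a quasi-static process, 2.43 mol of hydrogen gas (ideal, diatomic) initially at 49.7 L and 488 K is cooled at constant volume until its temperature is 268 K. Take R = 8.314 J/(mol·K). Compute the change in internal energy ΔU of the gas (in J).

-11100 J

P₁ = nRT₁/V₁ = 2.43×8.314×488/49.7 = 198 kPa.
Isochoric: V stays 49.7 L; P/T = const ⇒ T₂ = 268 K, P₂ = 109 kPa.
For an ideal gas ΔU = nCvΔT with Cv = (5/2)R = 20.8 J/(mol·K).
ΔU = 2.43×20.8×(268−488) = -11100 J.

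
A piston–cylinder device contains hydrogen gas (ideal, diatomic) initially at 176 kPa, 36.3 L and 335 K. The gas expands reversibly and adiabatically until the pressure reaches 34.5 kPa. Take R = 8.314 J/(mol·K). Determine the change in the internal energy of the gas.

-5950 J

n = P₁V₁/(RT₁) = 176×36.3/(8.314×335) = 2.29 mol.
Adiabatic: T₂/T₁ = (P₂/P₁)^((γ−1)/γ) ⇒ T₂ = 335×(0.196)^0.286 = 210 K; V₂ = 116 L.
For an ideal gas ΔU = nCvΔT with Cv = (5/2)R = 20.8 J/(mol·K).
ΔU = 2.29×20.8×(210−335) = -5950 J.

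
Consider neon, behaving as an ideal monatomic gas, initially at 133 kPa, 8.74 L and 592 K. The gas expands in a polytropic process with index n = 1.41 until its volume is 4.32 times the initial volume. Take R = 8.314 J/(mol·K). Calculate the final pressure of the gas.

16.9 kPa

Polytropic n=1.41: T₂ = T₁(V₁/V₂)^(n−1) = 592×(0.231)^0.41 = 325 K; P₂ = P₁(V₁/V₂)^n = 16.9 kPa.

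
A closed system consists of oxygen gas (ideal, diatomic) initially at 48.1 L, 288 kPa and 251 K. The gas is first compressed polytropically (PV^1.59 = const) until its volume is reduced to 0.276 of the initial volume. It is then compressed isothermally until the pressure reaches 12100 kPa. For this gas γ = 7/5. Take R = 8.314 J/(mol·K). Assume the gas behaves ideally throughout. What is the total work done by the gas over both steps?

-76800 J

n = P₁V₁/(RT₁) = 288×48.1/(8.314×251) = 6.64 mol.
Step 1 — Polytropic n=1.59: T₂ = T₁(V₁/V₂)^(n−1) = 251×(3.62)^0.59 = 536 K; P₂ = P₁(V₁/V₂)^n = 2230 kPa.
W = (P₁V₁−P₂V₂)/(n−1) = (288×48.1−2230×13.3)/0.59 = -26700 J.
ΔU = nCvΔT = 6.64×20.8×(536−251) = 39400 J.
Q = ΔU + W = 12700 J.
State after step 1: P = 2230 kPa, V = 13.3 L, T = 536 K.
Step 2 — Isothermal: T stays 536 K; PV = const ⇒ V₂ = 2.45 L, P₂ = 12100 kPa.
ΔU = 0 (ideal gas, T constant).
W = nRT ln(V₂/V₁) = 6.64×8.314×536×ln(0.184) = -50100 J.
Q = ΔU + W = -50100 J.
Net over both steps: W = -76800 J, Q = -37400 J, ΔU = 39400 J.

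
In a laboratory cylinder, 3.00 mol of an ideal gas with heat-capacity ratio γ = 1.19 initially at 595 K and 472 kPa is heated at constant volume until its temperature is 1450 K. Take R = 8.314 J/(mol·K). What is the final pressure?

V₁ = nRT₁/P₁ = 3.00×8.314×595/472 = 31.4 L.
Isochoric: V stays 31.4 L; P/T = const ⇒ T₂ = 1450 K, P₂ = 1150 kPa.

1150 kPa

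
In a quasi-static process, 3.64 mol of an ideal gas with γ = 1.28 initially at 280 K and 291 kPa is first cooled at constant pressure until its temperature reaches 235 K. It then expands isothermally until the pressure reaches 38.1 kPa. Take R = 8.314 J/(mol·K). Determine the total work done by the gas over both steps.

13100 J

V₁ = nRT₁/P₁ = 3.64×8.314×280/291 = 29.1 L.
Step 1 — Isobaric: P stays 291 kPa; V/T = const ⇒ T₂ = 235 K, V₂ = 24.4 L.
W = PΔV = 291×(24.4−29.1) kPa·L = -1360 J.
ΔU = nCvΔT = 3.64×29.7×(235−280) = -4860 J.
Q = ΔU + W = nCpΔT = -6230 J.
State after step 1: P = 291 kPa, V = 24.4 L, T = 235 K.
Step 2 — Isothermal: T stays 235 K; PV = const ⇒ V₂ = 187 L, P₂ = 38.1 kPa.
ΔU = 0 (ideal gas, T constant).
W = nRT ln(V₂/V₁) = 3.64×8.314×235×ln(7.64) = 14500 J.
Q = ΔU + W = 14500 J.
Net over both steps: W = 13100 J, Q = 8230 J, ΔU = -4860 J.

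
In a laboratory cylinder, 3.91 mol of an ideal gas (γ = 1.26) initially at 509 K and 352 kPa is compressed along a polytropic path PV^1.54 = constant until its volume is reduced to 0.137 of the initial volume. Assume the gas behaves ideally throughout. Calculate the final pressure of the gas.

7520 kPa

V₁ = nRT₁/P₁ = 3.91×8.314×509/352 = 47.0 L.
Polytropic n=1.54: T₂ = T₁(V₁/V₂)^(n−1) = 509×(7.30)^0.54 = 1490 K; P₂ = P₁(V₁/V₂)^n = 7520 kPa.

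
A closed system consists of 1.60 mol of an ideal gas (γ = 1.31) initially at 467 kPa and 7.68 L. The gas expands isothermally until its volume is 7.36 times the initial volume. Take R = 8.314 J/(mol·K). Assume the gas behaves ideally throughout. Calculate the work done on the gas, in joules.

T₁ = P₁V₁/(nR) = 467×7.68/(1.60×8.314) = 270 K.
Isothermal: T stays 270 K; PV = const ⇒ V₂ = 56.5 L, P₂ = 63.5 kPa.
W = nRT ln(V₂/V₁) = 1.60×8.314×270×ln(7.36) = 7160 J.
Work done on the gas = −W_by = -7160 J.

-7160 J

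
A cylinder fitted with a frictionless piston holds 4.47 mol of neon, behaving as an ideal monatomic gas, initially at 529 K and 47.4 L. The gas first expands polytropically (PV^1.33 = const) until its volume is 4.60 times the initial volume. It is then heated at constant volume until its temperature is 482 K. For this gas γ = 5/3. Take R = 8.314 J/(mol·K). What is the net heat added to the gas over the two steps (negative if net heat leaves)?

21000 J

P₁ = nRT₁/V₁ = 4.47×8.314×529/47.4 = 415 kPa.
Step 1 — Polytropic n=1.33: T₂ = T₁(V₁/V₂)^(n−1) = 529×(0.217)^0.33 = 320 K; P₂ = P₁(V₁/V₂)^n = 54.5 kPa.
W = (P₁V₁−P₂V₂)/(n−1) = (415×47.4−54.5×218)/0.33 = 23600 J.
ΔU = nCvΔT = 4.47×12.5×(320−529) = -11700 J.
Q = ΔU + W = 11900 J.
State after step 1: P = 54.5 kPa, V = 218 L, T = 320 K.
Step 2 — Isochoric: V stays 218 L; P/T = const ⇒ T₂ = 482 K, P₂ = 82.2 kPa.
W = 0 (no volume change).
ΔU = nCvΔT = 4.47×12.5×(482−320) = 9050 J.
Q = ΔU = 9050 J.
Net over both steps: W = 23600 J, Q = 21000 J, ΔU = -2620 J.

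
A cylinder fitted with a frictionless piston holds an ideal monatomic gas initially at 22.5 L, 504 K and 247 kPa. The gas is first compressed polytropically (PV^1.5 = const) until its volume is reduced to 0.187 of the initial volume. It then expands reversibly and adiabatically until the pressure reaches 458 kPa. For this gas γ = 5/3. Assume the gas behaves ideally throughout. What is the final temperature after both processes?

546 K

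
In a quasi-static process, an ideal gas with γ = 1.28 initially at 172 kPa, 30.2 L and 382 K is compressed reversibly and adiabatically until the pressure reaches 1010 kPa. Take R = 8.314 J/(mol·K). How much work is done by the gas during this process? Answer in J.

n = P₁V₁/(RT₁) = 172×30.2/(8.314×382) = 1.64 mol.
Adiabatic: T₂/T₁ = (P₂/P₁)^((γ−1)/γ) ⇒ T₂ = 382×(5.87)^0.219 = 563 K; V₂ = 7.58 L.
ΔU = nCvΔT = 1.64×29.7×(563−382) = 8770 J.
Q = 0 for an adiabatic process, so W = −ΔU = -8770 J.

-8770 J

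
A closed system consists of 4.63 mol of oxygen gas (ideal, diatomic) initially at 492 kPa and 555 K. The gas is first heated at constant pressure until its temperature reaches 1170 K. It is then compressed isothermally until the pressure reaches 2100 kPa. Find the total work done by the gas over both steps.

V₁ = nRT₁/P₁ = 4.63×8.314×555/492 = 43.4 L.
Step 1 — Isobaric: P stays 492 kPa; V/T = const ⇒ T₂ = 1170 K, V₂ = 91.5 L.
W = PΔV = 492×(91.5−43.4) kPa·L = 23700 J.
ΔU = nCvΔT = 4.63×20.8×(1170−555) = 59200 J.
Q = ΔU + W = nCpΔT = 82900 J.
State after step 1: P = 492 kPa, V = 91.5 L, T = 1170 K.
Step 2 — Isothermal: T stays 1170 K; PV = const ⇒ V₂ = 21.4 L, P₂ = 2100 kPa.
ΔU = 0 (ideal gas, T constant).
W = nRT ln(V₂/V₁) = 4.63×8.314×1170×ln(0.234) = -65400 J.
Q = ΔU + W = -65400 J.
Net over both steps: W = -41700 J, Q = 17500 J, ΔU = 59200 J.

-41700 J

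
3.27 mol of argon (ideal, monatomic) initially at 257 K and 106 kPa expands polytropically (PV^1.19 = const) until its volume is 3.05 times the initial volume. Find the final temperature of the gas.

208 K

V₁ = nRT₁/P₁ = 3.27×8.314×257/106 = 65.9 L.
Polytropic n=1.19: T₂ = T₁(V₁/V₂)^(n−1) = 257×(0.328)^0.19 = 208 K; P₂ = P₁(V₁/V₂)^n = 28.1 kPa.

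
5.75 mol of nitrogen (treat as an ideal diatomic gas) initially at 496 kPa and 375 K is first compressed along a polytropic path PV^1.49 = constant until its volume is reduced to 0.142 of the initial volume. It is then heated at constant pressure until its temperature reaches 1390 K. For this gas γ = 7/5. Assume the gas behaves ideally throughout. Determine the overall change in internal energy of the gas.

V₁ = nRT₁/P₁ = 5.75×8.314×375/496 = 36.1 L.
Step 1 — Polytropic n=1.49: T₂ = T₁(V₁/V₂)^(n−1) = 375×(7.04)^0.49 = 976 K; P₂ = P₁(V₁/V₂)^n = 9090 kPa.
W = (P₁V₁−P₂V₂)/(n−1) = (496×36.1−9090×5.13)/0.49 = -58600 J.
ΔU = nCvΔT = 5.75×20.8×(976−375) = 71800 J.
Q = ΔU + W = 13200 J.
State after step 1: P = 9090 kPa, V = 5.13 L, T = 976 K.
Step 2 — Isobaric: P stays 9090 kPa; V/T = const ⇒ T₂ = 1390 K, V₂ = 7.31 L.
W = PΔV = 9090×(7.31−5.13) kPa·L = 19800 J.
ΔU = nCvΔT = 5.75×20.8×(1390−976) = 49500 J.
Q = ΔU + W = nCpΔT = 69300 J.
Net over both steps: W = -38800 J, Q = 82500 J, ΔU = 121000 J.

121000 J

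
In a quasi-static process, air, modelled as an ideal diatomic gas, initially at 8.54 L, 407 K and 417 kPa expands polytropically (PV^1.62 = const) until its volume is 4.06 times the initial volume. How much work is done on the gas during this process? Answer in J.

-3330 J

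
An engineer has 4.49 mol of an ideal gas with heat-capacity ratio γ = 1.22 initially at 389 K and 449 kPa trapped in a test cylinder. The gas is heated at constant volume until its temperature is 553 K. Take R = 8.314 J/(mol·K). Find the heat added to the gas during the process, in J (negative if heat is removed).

27800 J

V₁ = nRT₁/P₁ = 4.49×8.314×389/449 = 32.3 L.
Isochoric: V stays 32.3 L; P/T = const ⇒ T₂ = 553 K, P₂ = 638 kPa.
W = 0 (no volume change).
ΔU = nCvΔT = 4.49×37.8×(553−389) = 27800 J.
Q = ΔU = 27800 J.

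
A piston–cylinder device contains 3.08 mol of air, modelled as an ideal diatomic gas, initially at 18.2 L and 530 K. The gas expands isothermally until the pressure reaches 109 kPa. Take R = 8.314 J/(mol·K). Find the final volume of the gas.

P₁ = nRT₁/V₁ = 3.08×8.314×530/18.2 = 746 kPa.
Isothermal: T stays 530 K; PV = const ⇒ V₂ = 125 L, P₂ = 109 kPa.

125 L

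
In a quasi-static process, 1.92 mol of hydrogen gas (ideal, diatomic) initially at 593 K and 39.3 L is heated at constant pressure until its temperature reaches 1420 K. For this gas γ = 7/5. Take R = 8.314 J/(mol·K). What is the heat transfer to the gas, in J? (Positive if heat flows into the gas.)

P₁ = nRT₁/V₁ = 1.92×8.314×593/39.3 = 241 kPa.
Isobaric: P stays 241 kPa; V/T = const ⇒ T₂ = 1420 K, V₂ = 94.1 L.
W = PΔV = 241×(94.1−39.3) kPa·L = 13200 J.
ΔU = nCvΔT = 1.92×20.8×(1420−593) = 33000 J.
Q = ΔU + W = nCpΔT = 46200 J.

46200 J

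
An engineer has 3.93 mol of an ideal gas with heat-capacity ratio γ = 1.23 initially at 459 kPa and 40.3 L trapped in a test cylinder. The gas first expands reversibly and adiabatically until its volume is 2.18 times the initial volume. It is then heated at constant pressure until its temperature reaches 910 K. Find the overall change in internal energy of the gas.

T₁ = P₁V₁/(nR) = 459×40.3/(3.93×8.314) = 566 K.
Step 1 — Adiabatic: TV^(γ−1) = const ⇒ T₂ = 566×(0.459)^0.230 = 473 K; PV^γ = const ⇒ P₂ = 176 kPa.
ΔU = nCvΔT = 3.93×36.1×(473−566) = -13200 J.
Q = 0 for an adiabatic process, so W = −ΔU = 13200 J.
State after step 1: P = 176 kPa, V = 87.9 L, T = 473 K.
Step 2 — Isobaric: P stays 176 kPa; V/T = const ⇒ T₂ = 910 K, V₂ = 169 L.
W = PΔV = 176×(169−87.9) kPa·L = 14300 J.
ΔU = nCvΔT = 3.93×36.1×(910−473) = 62000 J.
Q = ΔU + W = nCpΔT = 76300 J.
Net over both steps: W = 27500 J, Q = 76300 J, ΔU = 48900 J.

48900 J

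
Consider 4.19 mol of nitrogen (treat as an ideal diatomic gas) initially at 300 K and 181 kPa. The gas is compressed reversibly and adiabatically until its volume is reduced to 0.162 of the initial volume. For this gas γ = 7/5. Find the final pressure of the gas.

V₁ = nRT₁/P₁ = 4.19×8.314×300/181 = 57.7 L.
Adiabatic: TV^(γ−1) = const ⇒ T₂ = 300×(6.17)^0.400 = 621 K; PV^γ = const ⇒ P₂ = 2310 kPa.

2310 kPa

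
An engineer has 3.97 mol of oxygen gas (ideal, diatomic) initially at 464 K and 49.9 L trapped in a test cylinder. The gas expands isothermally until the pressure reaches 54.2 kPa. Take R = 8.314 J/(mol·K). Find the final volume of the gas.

P₁ = nRT₁/V₁ = 3.97×8.314×464/49.9 = 307 kPa.
Isothermal: T stays 464 K; PV = const ⇒ V₂ = 283 L, P₂ = 54.2 kPa.

283 L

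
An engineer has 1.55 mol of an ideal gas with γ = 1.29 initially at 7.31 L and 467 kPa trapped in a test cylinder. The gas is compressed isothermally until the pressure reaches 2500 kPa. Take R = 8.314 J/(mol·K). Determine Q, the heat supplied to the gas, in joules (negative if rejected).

-5730 J

T₁ = P₁V₁/(nR) = 467×7.31/(1.55×8.314) = 265 K.
Isothermal: T stays 265 K; PV = const ⇒ V₂ = 1.37 L, P₂ = 2500 kPa.
ΔU = 0 (ideal gas, T constant).
W = nRT ln(V₂/V₁) = 1.55×8.314×265×ln(0.187) = -5730 J.
Q = ΔU + W = -5730 J.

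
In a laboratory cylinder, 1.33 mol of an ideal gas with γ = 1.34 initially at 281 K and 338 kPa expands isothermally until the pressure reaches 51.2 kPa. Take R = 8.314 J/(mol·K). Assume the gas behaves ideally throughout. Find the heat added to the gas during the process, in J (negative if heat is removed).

5860 J

V₁ = nRT₁/P₁ = 1.33×8.314×281/338 = 9.19 L.
Isothermal: T stays 281 K; PV = const ⇒ V₂ = 60.7 L, P₂ = 51.2 kPa.
ΔU = 0 (ideal gas, T constant).
W = nRT ln(V₂/V₁) = 1.33×8.314×281×ln(6.60) = 5860 J.
Q = ΔU + W = 5860 J.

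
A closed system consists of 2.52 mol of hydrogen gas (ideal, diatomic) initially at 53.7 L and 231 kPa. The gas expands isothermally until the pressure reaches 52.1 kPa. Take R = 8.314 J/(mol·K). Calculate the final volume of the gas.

238 L

T₁ = P₁V₁/(nR) = 231×53.7/(2.52×8.314) = 592 K.
Isothermal: T stays 592 K; PV = const ⇒ V₂ = 238 L, P₂ = 52.1 kPa.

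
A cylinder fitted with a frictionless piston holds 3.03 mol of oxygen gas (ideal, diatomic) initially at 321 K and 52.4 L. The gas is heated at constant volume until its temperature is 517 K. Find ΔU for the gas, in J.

12300 J

P₁ = nRT₁/V₁ = 3.03×8.314×321/52.4 = 154 kPa.
Isochoric: V stays 52.4 L; P/T = const ⇒ T₂ = 517 K, P₂ = 249 kPa.
For an ideal gas ΔU = nCvΔT with Cv = (5/2)R = 20.8 J/(mol·K).
ΔU = 3.03×20.8×(517−321) = 12300 J.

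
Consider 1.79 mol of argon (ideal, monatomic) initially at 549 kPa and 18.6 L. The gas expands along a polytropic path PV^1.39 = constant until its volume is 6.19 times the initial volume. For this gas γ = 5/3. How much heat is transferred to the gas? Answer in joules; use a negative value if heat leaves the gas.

T₁ = P₁V₁/(nR) = 549×18.6/(1.79×8.314) = 686 K.
Polytropic n=1.39: T₂ = T₁(V₁/V₂)^(n−1) = 686×(0.162)^0.39 = 337 K; P₂ = P₁(V₁/V₂)^n = 43.6 kPa.
W = (P₁V₁−P₂V₂)/(n−1) = (549×18.6−43.6×115)/0.39 = 13300 J.
ΔU = nCvΔT = 1.79×12.5×(337−686) = -7790 J.
Q = ΔU + W = 5530 J.

5530 J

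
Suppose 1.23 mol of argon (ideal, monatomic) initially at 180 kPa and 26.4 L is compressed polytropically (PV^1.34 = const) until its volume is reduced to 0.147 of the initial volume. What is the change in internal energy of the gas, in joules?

6550 J

T₁ = P₁V₁/(nR) = 180×26.4/(1.23×8.314) = 465 K.
Polytropic n=1.34: T₂ = T₁(V₁/V₂)^(n−1) = 465×(6.80)^0.34 = 892 K; P₂ = P₁(V₁/V₂)^n = 2350 kPa.
For an ideal gas ΔU = nCvΔT with Cv = (3/2)R = 12.5 J/(mol·K).
ΔU = 1.23×12.5×(892−465) = 6550 J.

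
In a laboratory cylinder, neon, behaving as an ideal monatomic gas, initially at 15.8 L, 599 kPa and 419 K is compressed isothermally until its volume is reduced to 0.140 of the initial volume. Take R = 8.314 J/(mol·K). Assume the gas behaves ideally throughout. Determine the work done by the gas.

n = P₁V₁/(RT₁) = 599×15.8/(8.314×419) = 2.72 mol.
Isothermal: T stays 419 K; PV = const ⇒ V₂ = 2.21 L, P₂ = 4280 kPa.
W = nRT ln(V₂/V₁) = 2.72×8.314×419×ln(0.140) = -18600 J.

-18600 J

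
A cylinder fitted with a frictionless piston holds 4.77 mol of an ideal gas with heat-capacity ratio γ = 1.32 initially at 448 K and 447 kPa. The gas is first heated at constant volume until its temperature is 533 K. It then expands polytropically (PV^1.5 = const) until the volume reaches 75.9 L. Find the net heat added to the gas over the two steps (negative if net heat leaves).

V₁ = nRT₁/P₁ = 4.77×8.314×448/447 = 39.7 L.
Step 1 — Isochoric: V stays 39.7 L; P/T = const ⇒ T₂ = 533 K, P₂ = 532 kPa.
W = 0 (no volume change).
ΔU = nCvΔT = 4.77×26.0×(533−448) = 10500 J.
Q = ΔU = 10500 J.
State after step 1: P = 532 kPa, V = 39.7 L, T = 533 K.
Step 2 — Polytropic n=1.5: T₂ = T₁(V₁/V₂)^(n−1) = 533×(0.524)^0.50 = 386 K; P₂ = P₁(V₁/V₂)^n = 202 kPa.
W = (P₁V₁−P₂V₂)/(n−1) = (532×39.7−202×75.9)/0.50 = 11700 J.
ΔU = nCvΔT = 4.77×26.0×(386−533) = -18300 J.
Q = ΔU + W = -6570 J.
Net over both steps: W = 11700 J, Q = 3960 J, ΔU = -7720 J.

3960 J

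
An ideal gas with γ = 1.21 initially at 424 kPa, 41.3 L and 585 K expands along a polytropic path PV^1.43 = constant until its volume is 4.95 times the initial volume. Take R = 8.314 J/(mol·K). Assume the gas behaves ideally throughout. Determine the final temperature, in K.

294 K

Polytropic n=1.43: T₂ = T₁(V₁/V₂)^(n−1) = 585×(0.202)^0.43 = 294 K; P₂ = P₁(V₁/V₂)^n = 43.1 kPa.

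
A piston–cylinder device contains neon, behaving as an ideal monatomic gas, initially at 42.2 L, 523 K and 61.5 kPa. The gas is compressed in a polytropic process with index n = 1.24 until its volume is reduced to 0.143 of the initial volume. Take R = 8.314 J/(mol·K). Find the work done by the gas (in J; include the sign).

-6430 J

n = P₁V₁/(RT₁) = 61.5×42.2/(8.314×523) = 0.597 mol.
Polytropic n=1.24: T₂ = T₁(V₁/V₂)^(n−1) = 523×(6.99)^0.24 = 834 K; P₂ = P₁(V₁/V₂)^n = 686 kPa.
W = (P₁V₁−P₂V₂)/(n−1) = (61.5×42.2−686×6.03)/0.24 = -6430 J.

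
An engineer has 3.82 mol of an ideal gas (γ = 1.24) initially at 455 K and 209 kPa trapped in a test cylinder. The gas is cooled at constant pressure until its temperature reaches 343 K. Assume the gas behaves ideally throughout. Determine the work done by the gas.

-3560 J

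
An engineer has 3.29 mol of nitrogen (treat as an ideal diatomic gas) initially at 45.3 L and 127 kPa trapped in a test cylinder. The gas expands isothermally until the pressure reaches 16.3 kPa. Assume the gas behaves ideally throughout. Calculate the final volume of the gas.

T₁ = P₁V₁/(nR) = 127×45.3/(3.29×8.314) = 210 K.
Isothermal: T stays 210 K; PV = const ⇒ V₂ = 353 L, P₂ = 16.3 kPa.

353 L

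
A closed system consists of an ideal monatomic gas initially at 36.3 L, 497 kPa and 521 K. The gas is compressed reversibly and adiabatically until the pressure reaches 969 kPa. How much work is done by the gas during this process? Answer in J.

-8280 J

n = P₁V₁/(RT₁) = 497×36.3/(8.314×521) = 4.17 mol.
Adiabatic: T₂/T₁ = (P₂/P₁)^((γ−1)/γ) ⇒ T₂ = 521×(1.95)^0.400 = 680 K; V₂ = 24.3 L.
ΔU = nCvΔT = 4.17×12.5×(680−521) = 8280 J.
Q = 0 for an adiabatic process, so W = −ΔU = -8280 J.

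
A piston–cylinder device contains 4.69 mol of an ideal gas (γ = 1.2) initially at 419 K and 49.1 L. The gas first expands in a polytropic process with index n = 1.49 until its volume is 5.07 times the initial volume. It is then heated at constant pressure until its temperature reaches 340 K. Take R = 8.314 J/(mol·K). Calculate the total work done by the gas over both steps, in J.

24200 J

P₁ = nRT₁/V₁ = 4.69×8.314×419/49.1 = 333 kPa.
Step 1 — Polytropic n=1.49: T₂ = T₁(V₁/V₂)^(n−1) = 419×(0.197)^0.49 = 189 K; P₂ = P₁(V₁/V₂)^n = 29.6 kPa.
W = (P₁V₁−P₂V₂)/(n−1) = (333×49.1−29.6×249)/0.49 = 18300 J.
ΔU = nCvΔT = 4.69×41.6×(189−419) = -44800 J.
Q = ΔU + W = -26500 J.
State after step 1: P = 29.6 kPa, V = 249 L, T = 189 K.
Step 2 — Isobaric: P stays 29.6 kPa; V/T = const ⇒ T₂ = 340 K, V₂ = 448 L.
W = PΔV = 29.6×(448−249) kPa·L = 5880 J.
ΔU = nCvΔT = 4.69×41.6×(340−189) = 29400 J.
Q = ΔU + W = nCpΔT = 35300 J.
Net over both steps: W = 24200 J, Q = 8770 J, ΔU = -15400 J.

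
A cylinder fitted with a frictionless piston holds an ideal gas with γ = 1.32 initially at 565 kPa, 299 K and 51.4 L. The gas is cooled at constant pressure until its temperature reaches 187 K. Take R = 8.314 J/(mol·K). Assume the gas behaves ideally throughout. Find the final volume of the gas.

32.1 L

Isobaric: P stays 565 kPa; V/T = const ⇒ T₂ = 187 K, V₂ = 32.1 L.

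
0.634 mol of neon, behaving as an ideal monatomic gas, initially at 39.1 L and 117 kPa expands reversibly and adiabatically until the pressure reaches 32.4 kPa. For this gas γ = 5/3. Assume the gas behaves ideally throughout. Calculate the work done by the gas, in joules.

2760 J

T₁ = P₁V₁/(nR) = 117×39.1/(0.634×8.314) = 868 K.
Adiabatic: T₂/T₁ = (P₂/P₁)^((γ−1)/γ) ⇒ T₂ = 868×(0.277)^0.400 = 519 K; V₂ = 84.5 L.
ΔU = nCvΔT = 0.634×12.5×(519−868) = -2760 J.
Q = 0 for an adiabatic process, so W = −ΔU = 2760 J.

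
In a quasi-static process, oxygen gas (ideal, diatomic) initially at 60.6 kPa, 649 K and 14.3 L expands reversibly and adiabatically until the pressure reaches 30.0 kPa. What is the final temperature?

531 K

Adiabatic: T₂/T₁ = (P₂/P₁)^((γ−1)/γ) ⇒ T₂ = 649×(0.495)^0.286 = 531 K; V₂ = 23.6 L.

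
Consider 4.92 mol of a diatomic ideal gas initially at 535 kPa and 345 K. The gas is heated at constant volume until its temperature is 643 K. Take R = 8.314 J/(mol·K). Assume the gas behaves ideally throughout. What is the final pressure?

V₁ = nRT₁/P₁ = 4.92×8.314×345/535 = 26.4 L.
Isochoric: V stays 26.4 L; P/T = const ⇒ T₂ = 643 K, P₂ = 997 kPa.

997 kPa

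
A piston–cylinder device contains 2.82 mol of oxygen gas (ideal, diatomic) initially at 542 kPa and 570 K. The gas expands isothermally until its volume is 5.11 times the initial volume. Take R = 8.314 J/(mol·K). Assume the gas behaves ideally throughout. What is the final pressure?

106 kPa

V₁ = nRT₁/P₁ = 2.82×8.314×570/542 = 24.7 L.
Isothermal: T stays 570 K; PV = const ⇒ V₂ = 126 L, P₂ = 106 kPa.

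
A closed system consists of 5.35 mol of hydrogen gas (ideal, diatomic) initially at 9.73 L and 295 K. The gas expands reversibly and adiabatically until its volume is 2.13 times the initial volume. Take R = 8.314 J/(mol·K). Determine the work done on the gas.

P₁ = nRT₁/V₁ = 5.35×8.314×295/9.73 = 1350 kPa.
Adiabatic: TV^(γ−1) = const ⇒ T₂ = 295×(0.469)^0.400 = 218 K; PV^γ = const ⇒ P₂ = 468 kPa.
ΔU = nCvΔT = 5.35×20.8×(218−295) = -8560 J.
Q = 0 for an adiabatic process, so W = −ΔU = 8560 J.
Work done on the gas = −W_by = -8560 J.

-8560 J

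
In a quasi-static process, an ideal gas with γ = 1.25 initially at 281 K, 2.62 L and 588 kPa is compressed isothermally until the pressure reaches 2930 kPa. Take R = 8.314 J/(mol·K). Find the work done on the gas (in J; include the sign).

n = P₁V₁/(RT₁) = 588×2.62/(8.314×281) = 0.659 mol.
Isothermal: T stays 281 K; PV = const ⇒ V₂ = 0.526 L, P₂ = 2930 kPa.
W = nRT ln(V₂/V₁) = 0.659×8.314×281×ln(0.201) = -2470 J.
Work done on the gas = −W_by = 2470 J.

2470 J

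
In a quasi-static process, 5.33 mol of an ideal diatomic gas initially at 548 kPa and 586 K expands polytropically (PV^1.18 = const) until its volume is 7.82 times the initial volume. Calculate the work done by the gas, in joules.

V₁ = nRT₁/P₁ = 5.33×8.314×586/548 = 47.4 L.
Polytropic n=1.18: T₂ = T₁(V₁/V₂)^(n−1) = 586×(0.128)^0.18 = 405 K; P₂ = P₁(V₁/V₂)^n = 48.4 kPa.
W = (P₁V₁−P₂V₂)/(n−1) = (548×47.4−48.4×371)/0.18 = 44600 J.

44600 J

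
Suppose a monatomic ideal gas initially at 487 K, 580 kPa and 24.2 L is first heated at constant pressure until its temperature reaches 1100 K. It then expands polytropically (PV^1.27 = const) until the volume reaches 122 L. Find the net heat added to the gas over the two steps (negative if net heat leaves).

57800 J

n = P₁V₁/(RT₁) = 580×24.2/(8.314×487) = 3.47 mol.
Step 1 — Isobaric: P stays 580 kPa; V/T = const ⇒ T₂ = 1100 K, V₂ = 54.7 L.
W = PΔV = 580×(54.7−24.2) kPa·L = 17700 J.
ΔU = nCvΔT = 3.47×12.5×(1100−487) = 26500 J.
Q = ΔU + W = nCpΔT = 44200 J.
State after step 1: P = 580 kPa, V = 54.7 L, T = 1100 K.
Step 2 — Polytropic n=1.27: T₂ = T₁(V₁/V₂)^(n−1) = 1100×(0.448)^0.27 = 886 K; P₂ = P₁(V₁/V₂)^n = 209 kPa.
W = (P₁V₁−P₂V₂)/(n−1) = (580×54.7−209×122)/0.27 = 22900 J.
ΔU = nCvΔT = 3.47×12.5×(886−1100) = -9270 J.
Q = ΔU + W = 13600 J.
Net over both steps: W = 40600 J, Q = 57800 J, ΔU = 17200 J.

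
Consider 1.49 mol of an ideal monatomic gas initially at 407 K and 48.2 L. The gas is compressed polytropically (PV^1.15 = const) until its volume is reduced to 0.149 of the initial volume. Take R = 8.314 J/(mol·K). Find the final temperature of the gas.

P₁ = nRT₁/V₁ = 1.49×8.314×407/48.2 = 105 kPa.
Polytropic n=1.15: T₂ = T₁(V₁/V₂)^(n−1) = 407×(6.71)^0.15 = 542 K; P₂ = P₁(V₁/V₂)^n = 934 kPa.

542 K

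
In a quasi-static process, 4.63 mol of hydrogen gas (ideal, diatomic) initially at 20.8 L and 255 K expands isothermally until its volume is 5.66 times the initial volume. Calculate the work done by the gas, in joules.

P₁ = nRT₁/V₁ = 4.63×8.314×255/20.8 = 472 kPa.
Isothermal: T stays 255 K; PV = const ⇒ V₂ = 118 L, P₂ = 83.4 kPa.
W = nRT ln(V₂/V₁) = 4.63×8.314×255×ln(5.66) = 17000 J.

17000 J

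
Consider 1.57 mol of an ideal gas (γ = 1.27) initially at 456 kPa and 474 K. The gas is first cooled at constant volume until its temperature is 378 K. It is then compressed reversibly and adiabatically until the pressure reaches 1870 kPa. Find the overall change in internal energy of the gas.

2970 J

V₁ = nRT₁/P₁ = 1.57×8.314×474/456 = 13.6 L.
Step 1 — Isochoric: V stays 13.6 L; P/T = const ⇒ T₂ = 378 K, P₂ = 364 kPa.
W = 0 (no volume change).
ΔU = nCvΔT = 1.57×30.8×(378−474) = -4640 J.
Q = ΔU = -4640 J.
State after step 1: P = 364 kPa, V = 13.6 L, T = 378 K.
Step 2 — Adiabatic: T₂/T₁ = (P₂/P₁)^((γ−1)/γ) ⇒ T₂ = 378×(5.14)^0.213 = 535 K; V₂ = 3.74 L.
ΔU = nCvΔT = 1.57×30.8×(535−378) = 7610 J.
Q = 0 for an adiabatic process, so W = −ΔU = -7610 J.
Net over both steps: W = -7610 J, Q = -4640 J, ΔU = 2970 J.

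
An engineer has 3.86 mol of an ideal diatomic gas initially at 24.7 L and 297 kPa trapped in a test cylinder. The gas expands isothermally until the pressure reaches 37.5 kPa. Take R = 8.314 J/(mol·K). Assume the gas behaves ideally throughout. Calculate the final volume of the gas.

196 L

T₁ = P₁V₁/(nR) = 297×24.7/(3.86×8.314) = 229 K.
Isothermal: T stays 229 K; PV = const ⇒ V₂ = 196 L, P₂ = 37.5 kPa.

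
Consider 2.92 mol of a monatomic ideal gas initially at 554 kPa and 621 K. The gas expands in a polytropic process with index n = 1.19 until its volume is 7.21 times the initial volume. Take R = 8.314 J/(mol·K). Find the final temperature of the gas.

427 K

V₁ = nRT₁/P₁ = 2.92×8.314×621/554 = 27.2 L.
Polytropic n=1.19: T₂ = T₁(V₁/V₂)^(n−1) = 621×(0.139)^0.19 = 427 K; P₂ = P₁(V₁/V₂)^n = 52.8 kPa.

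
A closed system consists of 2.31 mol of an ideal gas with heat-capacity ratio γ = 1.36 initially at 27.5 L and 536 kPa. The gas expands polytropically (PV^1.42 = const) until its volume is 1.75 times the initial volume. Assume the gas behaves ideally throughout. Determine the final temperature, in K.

T₁ = P₁V₁/(nR) = 536×27.5/(2.31×8.314) = 767 K.
Polytropic n=1.42: T₂ = T₁(V₁/V₂)^(n−1) = 767×(0.571)^0.42 = 607 K; P₂ = P₁(V₁/V₂)^n = 242 kPa.

607 K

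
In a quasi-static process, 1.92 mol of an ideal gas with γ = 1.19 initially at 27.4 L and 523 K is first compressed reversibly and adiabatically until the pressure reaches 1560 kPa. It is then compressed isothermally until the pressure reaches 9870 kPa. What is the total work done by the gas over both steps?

-33100 J

P₁ = nRT₁/V₁ = 1.92×8.314×523/27.4 = 305 kPa.
Step 1 — Adiabatic: T₂/T₁ = (P₂/P₁)^((γ−1)/γ) ⇒ T₂ = 523×(5.12)^0.160 = 679 K; V₂ = 6.95 L.
ΔU = nCvΔT = 1.92×43.8×(679−523) = 13100 J.
Q = 0 for an adiabatic process, so W = −ΔU = -13100 J.
State after step 1: P = 1560 kPa, V = 6.95 L, T = 679 K.
Step 2 — Isothermal: T stays 679 K; PV = const ⇒ V₂ = 1.10 L, P₂ = 9870 kPa.
ΔU = 0 (ideal gas, T constant).
W = nRT ln(V₂/V₁) = 1.92×8.314×679×ln(0.158) = -20000 J.
Q = ΔU + W = -20000 J.
Net over both steps: W = -33100 J, Q = -20000 J, ΔU = 13100 J.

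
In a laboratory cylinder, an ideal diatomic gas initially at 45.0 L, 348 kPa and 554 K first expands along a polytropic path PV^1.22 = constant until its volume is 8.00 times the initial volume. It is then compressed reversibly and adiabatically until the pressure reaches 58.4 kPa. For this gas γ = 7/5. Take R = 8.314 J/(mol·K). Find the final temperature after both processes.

435 K

n = P₁V₁/(RT₁) = 348×45.0/(8.314×554) = 3.40 mol.
Step 1 — Polytropic n=1.22: T₂ = T₁(V₁/V₂)^(n−1) = 554×(0.125)^0.22 = 351 K; P₂ = P₁(V₁/V₂)^n = 27.5 kPa.
W = (P₁V₁−P₂V₂)/(n−1) = (348×45.0−27.5×360)/0.22 = 26100 J.
ΔU = nCvΔT = 3.40×20.8×(351−554) = -14400 J.
Q = ΔU + W = 11800 J.
State after step 1: P = 27.5 kPa, V = 360 L, T = 351 K.
Step 2 — Adiabatic: T₂/T₁ = (P₂/P₁)^((γ−1)/γ) ⇒ T₂ = 351×(2.12)^0.286 = 435 K; V₂ = 210 L.
ΔU = nCvΔT = 3.40×20.8×(435−351) = 5940 J.
Q = 0 for an adiabatic process, so W = −ΔU = -5940 J.
Net over both steps: W = 20200 J, Q = 11800 J, ΔU = -8430 J.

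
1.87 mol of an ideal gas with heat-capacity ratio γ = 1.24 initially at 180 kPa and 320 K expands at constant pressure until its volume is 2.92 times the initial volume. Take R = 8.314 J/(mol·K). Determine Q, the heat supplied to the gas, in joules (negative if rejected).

V₁ = nRT₁/P₁ = 1.87×8.314×320/180 = 27.6 L.
Isobaric: P stays 180 kPa; V/T = const ⇒ T₂ = 934 K, V₂ = 80.7 L.
W = PΔV = 180×(80.7−27.6) kPa·L = 9550 J.
ΔU = nCvΔT = 1.87×34.6×(934−320) = 39800 J.
Q = ΔU + W = nCpΔT = 49400 J.

49400 J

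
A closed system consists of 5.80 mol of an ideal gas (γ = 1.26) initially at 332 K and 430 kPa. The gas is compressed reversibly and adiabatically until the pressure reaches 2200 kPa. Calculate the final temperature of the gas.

465 K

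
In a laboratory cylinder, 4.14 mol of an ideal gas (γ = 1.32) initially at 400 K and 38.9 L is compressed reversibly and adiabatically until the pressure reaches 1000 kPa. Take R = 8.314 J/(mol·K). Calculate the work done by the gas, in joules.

-12300 J

P₁ = nRT₁/V₁ = 4.14×8.314×400/38.9 = 354 kPa.
Adiabatic: T₂/T₁ = (P₂/P₁)^((γ−1)/γ) ⇒ T₂ = 400×(2.83)^0.242 = 515 K; V₂ = 17.7 L.
ΔU = nCvΔT = 4.14×26.0×(515−400) = 12300 J.
Q = 0 for an adiabatic process, so W = −ΔU = -12300 J.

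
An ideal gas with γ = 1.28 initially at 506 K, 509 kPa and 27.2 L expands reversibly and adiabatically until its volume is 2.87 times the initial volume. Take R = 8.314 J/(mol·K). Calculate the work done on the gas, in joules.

-12600 J

n = P₁V₁/(RT₁) = 509×27.2/(8.314×506) = 3.29 mol.
Adiabatic: TV^(γ−1) = const ⇒ T₂ = 506×(0.348)^0.280 = 377 K; PV^γ = const ⇒ P₂ = 132 kPa.
ΔU = nCvΔT = 3.29×29.7×(377−506) = -12600 J.
Q = 0 for an adiabatic process, so W = −ΔU = 12600 J.
Work done on the gas = −W_by = -12600 J.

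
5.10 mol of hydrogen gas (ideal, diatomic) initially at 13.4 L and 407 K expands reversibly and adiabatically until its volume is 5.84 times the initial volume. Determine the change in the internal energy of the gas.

P₁ = nRT₁/V₁ = 5.10×8.314×407/13.4 = 1290 kPa.
Adiabatic: TV^(γ−1) = const ⇒ T₂ = 407×(0.171)^0.400 = 201 K; PV^γ = const ⇒ P₂ = 109 kPa.
For an ideal gas ΔU = nCvΔT with Cv = (5/2)R = 20.8 J/(mol·K).
ΔU = 5.10×20.8×(201−407) = -21800 J.

-21800 J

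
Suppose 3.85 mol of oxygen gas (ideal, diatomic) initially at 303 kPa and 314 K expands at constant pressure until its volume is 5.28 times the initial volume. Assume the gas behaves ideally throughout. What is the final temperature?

1660 K

V₁ = nRT₁/P₁ = 3.85×8.314×314/303 = 33.2 L.
Isobaric: P stays 303 kPa; V/T = const ⇒ T₂ = 1660 K, V₂ = 175 L.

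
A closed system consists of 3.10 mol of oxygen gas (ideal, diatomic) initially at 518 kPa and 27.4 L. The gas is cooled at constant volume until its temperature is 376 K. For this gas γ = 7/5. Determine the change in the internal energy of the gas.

-11300 J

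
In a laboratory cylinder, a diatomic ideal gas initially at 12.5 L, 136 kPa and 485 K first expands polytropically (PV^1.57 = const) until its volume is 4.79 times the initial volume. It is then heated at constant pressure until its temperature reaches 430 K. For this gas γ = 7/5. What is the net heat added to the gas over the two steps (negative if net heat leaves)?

n = P₁V₁/(RT₁) = 136×12.5/(8.314×485) = 0.422 mol.
Step 1 — Polytropic n=1.57: T₂ = T₁(V₁/V₂)^(n−1) = 485×(0.209)^0.57 = 199 K; P₂ = P₁(V₁/V₂)^n = 11.6 kPa.
W = (P₁V₁−P₂V₂)/(n−1) = (136×12.5−11.6×59.9)/0.57 = 1760 J.
ΔU = nCvΔT = 0.422×20.8×(199−485) = -2510 J.
Q = ΔU + W = -749 J.
State after step 1: P = 11.6 kPa, V = 59.9 L, T = 199 K.
Step 2 — Isobaric: P stays 11.6 kPa; V/T = const ⇒ T₂ = 430 K, V₂ = 130 L.
W = PΔV = 11.6×(130−59.9) kPa·L = 811 J.
ΔU = nCvΔT = 0.422×20.8×(430−199) = 2030 J.
Q = ΔU + W = nCpΔT = 2840 J.
Net over both steps: W = 2570 J, Q = 2090 J, ΔU = -482 J.

2090 J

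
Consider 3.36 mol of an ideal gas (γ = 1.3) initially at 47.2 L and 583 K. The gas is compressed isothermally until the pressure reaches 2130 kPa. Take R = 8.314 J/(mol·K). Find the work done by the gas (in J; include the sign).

-29600 J

P₁ = nRT₁/V₁ = 3.36×8.314×583/47.2 = 345 kPa.
Isothermal: T stays 583 K; PV = const ⇒ V₂ = 7.65 L, P₂ = 2130 kPa.
W = nRT ln(V₂/V₁) = 3.36×8.314×583×ln(0.162) = -29600 J.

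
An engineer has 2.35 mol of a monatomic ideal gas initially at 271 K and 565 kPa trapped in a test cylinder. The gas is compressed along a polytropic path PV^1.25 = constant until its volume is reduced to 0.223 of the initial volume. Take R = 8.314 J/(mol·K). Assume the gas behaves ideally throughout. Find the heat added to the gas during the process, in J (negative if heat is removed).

-6030 J

V₁ = nRT₁/P₁ = 2.35×8.314×271/565 = 9.37 L.
Polytropic n=1.25: T₂ = T₁(V₁/V₂)^(n−1) = 271×(4.48)^0.25 = 394 K; P₂ = P₁(V₁/V₂)^n = 3690 kPa.
W = (P₁V₁−P₂V₂)/(n−1) = (565×9.37−3690×2.09)/0.25 = -9640 J.
ΔU = nCvΔT = 2.35×12.5×(394−271) = 3620 J.
Q = ΔU + W = -6030 J.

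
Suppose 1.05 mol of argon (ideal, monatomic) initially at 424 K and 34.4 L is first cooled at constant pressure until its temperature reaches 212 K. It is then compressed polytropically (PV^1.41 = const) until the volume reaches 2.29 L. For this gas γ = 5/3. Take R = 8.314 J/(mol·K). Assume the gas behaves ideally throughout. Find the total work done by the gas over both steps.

P₁ = nRT₁/V₁ = 1.05×8.314×424/34.4 = 108 kPa.
Step 1 — Isobaric: P stays 108 kPa; V/T = const ⇒ T₂ = 212 K, V₂ = 17.2 L.
W = PΔV = 108×(17.2−34.4) kPa·L = -1850 J.
ΔU = nCvΔT = 1.05×12.5×(212−424) = -2780 J.
Q = ΔU + W = nCpΔT = -4630 J.
State after step 1: P = 108 kPa, V = 17.2 L, T = 212 K.
Step 2 — Polytropic n=1.41: T₂ = T₁(V₁/V₂)^(n−1) = 212×(7.51)^0.41 = 485 K; P₂ = P₁(V₁/V₂)^n = 1850 kPa.
W = (P₁V₁−P₂V₂)/(n−1) = (108×17.2−1850×2.29)/0.41 = -5800 J.
ΔU = nCvΔT = 1.05×12.5×(485−212) = 3570 J.
Q = ΔU + W = -2230 J.
Net over both steps: W = -7650 J, Q = -6860 J, ΔU = 793 J.

-7650 J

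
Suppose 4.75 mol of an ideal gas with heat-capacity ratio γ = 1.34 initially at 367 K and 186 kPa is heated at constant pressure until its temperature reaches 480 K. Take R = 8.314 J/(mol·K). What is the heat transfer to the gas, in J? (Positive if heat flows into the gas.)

17600 J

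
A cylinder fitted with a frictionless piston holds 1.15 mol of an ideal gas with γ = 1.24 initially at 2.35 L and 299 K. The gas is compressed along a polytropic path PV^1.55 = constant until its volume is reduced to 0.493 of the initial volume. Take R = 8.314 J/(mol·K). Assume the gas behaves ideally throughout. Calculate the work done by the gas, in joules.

P₁ = nRT₁/V₁ = 1.15×8.314×299/2.35 = 1220 kPa.
Polytropic n=1.55: T₂ = T₁(V₁/V₂)^(n−1) = 299×(2.03)^0.55 = 441 K; P₂ = P₁(V₁/V₂)^n = 3640 kPa.
W = (P₁V₁−P₂V₂)/(n−1) = (1220×2.35−3640×1.16)/0.55 = -2470 J.

-2470 J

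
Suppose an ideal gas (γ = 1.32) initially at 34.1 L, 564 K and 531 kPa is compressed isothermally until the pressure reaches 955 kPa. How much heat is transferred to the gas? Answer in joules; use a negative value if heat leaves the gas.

-10600 J

n = P₁V₁/(RT₁) = 531×34.1/(8.314×564) = 3.86 mol.
Isothermal: T stays 564 K; PV = const ⇒ V₂ = 19.0 L, P₂ = 955 kPa.
ΔU = 0 (ideal gas, T constant).
W = nRT ln(V₂/V₁) = 3.86×8.314×564×ln(0.556) = -10600 J.
Q = ΔU + W = -10600 J.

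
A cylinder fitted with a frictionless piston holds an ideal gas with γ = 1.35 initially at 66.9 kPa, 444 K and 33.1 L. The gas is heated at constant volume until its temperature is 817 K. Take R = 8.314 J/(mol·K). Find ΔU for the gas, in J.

n = P₁V₁/(RT₁) = 66.9×33.1/(8.314×444) = 0.600 mol.
Isochoric: V stays 33.1 L; P/T = const ⇒ T₂ = 817 K, P₂ = 123 kPa.
For an ideal gas ΔU = nCvΔT with Cv = R/(γ−1) = 23.8 J/(mol·K).
ΔU = 0.600×23.8×(817−444) = 5320 J.

5320 J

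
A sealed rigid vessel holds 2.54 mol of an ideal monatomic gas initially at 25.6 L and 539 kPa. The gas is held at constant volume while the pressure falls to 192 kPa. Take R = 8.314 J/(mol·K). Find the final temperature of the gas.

T₁ = P₁V₁/(nR) = 539×25.6/(2.54×8.314) = 653 K.
Isochoric: V stays 25.6 L; P/T = const ⇒ T₂ = 233 K, P₂ = 192 kPa.

233 K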